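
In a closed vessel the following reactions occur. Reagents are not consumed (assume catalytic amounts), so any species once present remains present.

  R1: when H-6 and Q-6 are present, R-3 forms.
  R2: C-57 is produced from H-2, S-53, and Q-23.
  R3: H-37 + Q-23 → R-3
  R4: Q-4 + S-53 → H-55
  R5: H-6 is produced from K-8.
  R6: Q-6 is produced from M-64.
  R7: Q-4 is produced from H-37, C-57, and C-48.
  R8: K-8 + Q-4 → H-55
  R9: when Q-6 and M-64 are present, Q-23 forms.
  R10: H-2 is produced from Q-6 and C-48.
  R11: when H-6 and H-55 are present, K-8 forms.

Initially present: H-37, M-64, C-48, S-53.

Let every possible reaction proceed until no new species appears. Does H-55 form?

M-64 present → Q-6 forms (R6).
Q-6 and C-48 present → H-2 forms (R10).
Q-6 and M-64 present → Q-23 forms (R9).
H-2, S-53, and Q-23 present → C-57 forms (R2).
H-37, C-57, and C-48 present → Q-4 forms (R7).
Q-4 and S-53 present → H-55 forms (R4).

Yes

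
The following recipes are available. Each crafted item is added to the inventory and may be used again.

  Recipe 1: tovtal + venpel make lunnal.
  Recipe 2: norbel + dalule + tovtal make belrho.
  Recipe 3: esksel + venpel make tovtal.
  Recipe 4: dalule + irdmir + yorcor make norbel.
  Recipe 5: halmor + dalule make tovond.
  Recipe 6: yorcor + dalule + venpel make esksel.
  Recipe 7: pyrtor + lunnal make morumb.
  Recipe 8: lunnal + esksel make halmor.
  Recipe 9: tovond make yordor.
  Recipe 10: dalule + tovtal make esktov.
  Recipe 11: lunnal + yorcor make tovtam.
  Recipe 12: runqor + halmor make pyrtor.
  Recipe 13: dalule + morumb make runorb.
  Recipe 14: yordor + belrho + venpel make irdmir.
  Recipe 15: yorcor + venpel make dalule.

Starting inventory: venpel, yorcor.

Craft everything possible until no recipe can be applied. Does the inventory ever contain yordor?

yorcor + venpel → dalule (Recipe 15).
yorcor + dalule + venpel → esksel (Recipe 6).
Using Recipe 3, esksel and venpel make tovtal.
Using Recipe 1, tovtal and venpel make lunnal.
Using Recipe 8, lunnal and esksel make halmor.
halmor + dalule → tovond (Recipe 5).
Using Recipe 9, tovond makes yordor.

Yes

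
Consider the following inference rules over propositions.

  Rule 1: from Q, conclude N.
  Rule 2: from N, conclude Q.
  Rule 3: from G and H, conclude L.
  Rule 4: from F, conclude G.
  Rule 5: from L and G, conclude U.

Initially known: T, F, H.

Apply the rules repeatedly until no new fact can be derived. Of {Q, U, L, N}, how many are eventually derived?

F holds, so G follows (Rule 4).
From G and H, Rule 3 gives L.
L and G hold, so U follows (Rule 5).
Q would need N (Rule 2), but N is never established.
U: reached.
L: reached.
N would need Q (Rule 1), but Q is never established.
Reached: U and L — 2 of the 4.

2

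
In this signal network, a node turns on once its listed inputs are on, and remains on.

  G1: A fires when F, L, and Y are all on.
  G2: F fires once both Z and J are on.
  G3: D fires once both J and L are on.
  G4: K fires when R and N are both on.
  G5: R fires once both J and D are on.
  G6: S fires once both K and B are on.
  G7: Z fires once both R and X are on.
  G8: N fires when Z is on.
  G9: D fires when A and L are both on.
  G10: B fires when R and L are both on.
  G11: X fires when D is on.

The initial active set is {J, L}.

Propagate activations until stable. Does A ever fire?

A would need F, L, and Y (G1), but Y never turns on.

No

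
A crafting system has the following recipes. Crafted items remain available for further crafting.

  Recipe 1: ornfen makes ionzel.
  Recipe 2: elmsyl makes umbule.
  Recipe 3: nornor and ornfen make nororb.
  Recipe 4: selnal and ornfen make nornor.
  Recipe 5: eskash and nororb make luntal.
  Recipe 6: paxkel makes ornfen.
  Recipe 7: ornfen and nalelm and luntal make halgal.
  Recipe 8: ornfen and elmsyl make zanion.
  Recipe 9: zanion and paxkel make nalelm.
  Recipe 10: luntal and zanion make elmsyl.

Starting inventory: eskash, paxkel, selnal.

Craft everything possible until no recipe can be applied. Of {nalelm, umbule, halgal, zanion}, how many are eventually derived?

nalelm would need zanion and paxkel (Recipe 9), but zanion is never obtained.
umbule would need elmsyl (Recipe 2), but elmsyl is never obtained.
halgal would need ornfen, nalelm, and luntal (Recipe 7), but nalelm is never obtained.
zanion would need ornfen and elmsyl (Recipe 8), but elmsyl is never obtained.
None of the 4 are reached.

0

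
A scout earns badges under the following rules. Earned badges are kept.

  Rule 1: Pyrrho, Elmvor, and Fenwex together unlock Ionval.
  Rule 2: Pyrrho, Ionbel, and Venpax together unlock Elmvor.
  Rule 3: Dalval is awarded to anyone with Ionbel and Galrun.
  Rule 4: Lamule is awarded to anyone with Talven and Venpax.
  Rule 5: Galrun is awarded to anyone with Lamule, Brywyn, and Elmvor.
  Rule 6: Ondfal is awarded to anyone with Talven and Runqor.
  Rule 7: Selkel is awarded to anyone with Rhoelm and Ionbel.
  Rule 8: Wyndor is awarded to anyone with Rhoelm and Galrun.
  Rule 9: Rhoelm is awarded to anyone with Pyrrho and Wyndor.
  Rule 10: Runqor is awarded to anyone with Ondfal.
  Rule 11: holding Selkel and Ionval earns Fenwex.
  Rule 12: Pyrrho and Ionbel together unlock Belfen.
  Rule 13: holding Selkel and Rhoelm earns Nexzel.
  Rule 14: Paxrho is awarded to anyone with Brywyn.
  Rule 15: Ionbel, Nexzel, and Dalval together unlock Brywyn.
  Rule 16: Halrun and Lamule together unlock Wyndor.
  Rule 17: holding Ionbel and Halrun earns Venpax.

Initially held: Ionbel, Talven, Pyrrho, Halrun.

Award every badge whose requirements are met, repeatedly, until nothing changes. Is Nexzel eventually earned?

With Ionbel and Halrun, Venpax is earned (Rule 17).
With Talven and Venpax, Lamule is earned (Rule 4).
With Halrun and Lamule, Wyndor is earned (Rule 16).
With Pyrrho and Wyndor, Rhoelm is earned (Rule 9).
With Rhoelm and Ionbel, Selkel is earned (Rule 7).
With Selkel and Rhoelm, Nexzel is earned (Rule 13).

Yes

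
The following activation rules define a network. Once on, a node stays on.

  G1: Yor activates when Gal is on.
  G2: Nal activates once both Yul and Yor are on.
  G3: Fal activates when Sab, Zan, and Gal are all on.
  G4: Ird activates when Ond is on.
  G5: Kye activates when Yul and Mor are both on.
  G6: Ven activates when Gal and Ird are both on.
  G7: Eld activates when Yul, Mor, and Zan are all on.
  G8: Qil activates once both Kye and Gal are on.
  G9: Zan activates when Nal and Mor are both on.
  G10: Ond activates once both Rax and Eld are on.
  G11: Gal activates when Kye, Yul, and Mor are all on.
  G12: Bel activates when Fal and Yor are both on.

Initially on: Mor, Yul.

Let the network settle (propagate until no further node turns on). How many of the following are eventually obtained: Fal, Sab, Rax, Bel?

0

Fal would need Sab, Zan, and Gal (G3), but Sab never turns on.
No rule produces Sab, and it is not given.
No rule produces Rax, and it is not given.
Bel would need Fal and Yor (G12), but Fal never turns on.
None of the 4 are reached.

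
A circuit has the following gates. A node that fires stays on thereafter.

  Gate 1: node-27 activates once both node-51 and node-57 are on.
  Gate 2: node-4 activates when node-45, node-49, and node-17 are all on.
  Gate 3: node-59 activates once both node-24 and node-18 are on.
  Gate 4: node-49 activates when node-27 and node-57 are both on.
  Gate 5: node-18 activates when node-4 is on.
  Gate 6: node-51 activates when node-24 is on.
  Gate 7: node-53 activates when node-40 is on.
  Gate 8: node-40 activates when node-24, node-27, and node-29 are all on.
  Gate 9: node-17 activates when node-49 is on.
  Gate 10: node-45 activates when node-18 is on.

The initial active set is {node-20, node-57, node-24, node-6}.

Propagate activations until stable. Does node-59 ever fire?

node-59 would need node-24 and node-18 (Gate 3), but node-18 never turns on.

No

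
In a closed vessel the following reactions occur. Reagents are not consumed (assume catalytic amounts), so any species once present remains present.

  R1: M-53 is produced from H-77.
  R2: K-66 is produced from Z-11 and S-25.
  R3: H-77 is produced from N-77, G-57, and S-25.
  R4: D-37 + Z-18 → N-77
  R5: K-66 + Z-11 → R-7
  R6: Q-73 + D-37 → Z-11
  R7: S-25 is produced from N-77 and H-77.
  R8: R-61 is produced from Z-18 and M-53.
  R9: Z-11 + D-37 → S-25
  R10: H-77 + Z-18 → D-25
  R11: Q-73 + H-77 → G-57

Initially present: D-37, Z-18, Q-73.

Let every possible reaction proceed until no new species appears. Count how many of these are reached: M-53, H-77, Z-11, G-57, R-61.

1

Q-73 and D-37 present → Z-11 forms (R6).
M-53 would need H-77 (R1), but H-77 never forms.
H-77 would need N-77, G-57, and S-25 (R3), but G-57 never forms.
Z-11: reached.
G-57 would need Q-73 and H-77 (R11), but H-77 never forms.
R-61 would need Z-18 and M-53 (R8), but M-53 never forms.
Reached: Z-11 — 1 of the 5.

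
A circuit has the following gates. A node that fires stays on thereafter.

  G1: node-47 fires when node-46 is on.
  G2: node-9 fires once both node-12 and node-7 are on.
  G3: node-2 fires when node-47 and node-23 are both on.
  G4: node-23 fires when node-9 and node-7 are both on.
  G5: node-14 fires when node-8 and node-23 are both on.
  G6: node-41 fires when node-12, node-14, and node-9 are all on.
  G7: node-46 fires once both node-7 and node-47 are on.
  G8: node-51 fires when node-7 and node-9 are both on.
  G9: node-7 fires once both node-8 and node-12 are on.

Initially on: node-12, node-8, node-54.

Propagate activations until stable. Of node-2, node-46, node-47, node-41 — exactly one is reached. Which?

G9: node-8 and node-12 on → node-7 on.
node-12 and node-7 are on, so node-9 fires (G2).
node-9 and node-7 are on, so node-23 fires (G4).
node-8 and node-23 are on, so node-14 fires (G5).
G6: node-12, node-14, and node-9 on → node-41 on.
node-2 would need node-47 and node-23 (G3), but node-47 never turns on. node-46 would need node-7 and node-47 (G7), but node-47 never turns on. node-47 would need node-46 (G1), but node-46 never turns on.

node-41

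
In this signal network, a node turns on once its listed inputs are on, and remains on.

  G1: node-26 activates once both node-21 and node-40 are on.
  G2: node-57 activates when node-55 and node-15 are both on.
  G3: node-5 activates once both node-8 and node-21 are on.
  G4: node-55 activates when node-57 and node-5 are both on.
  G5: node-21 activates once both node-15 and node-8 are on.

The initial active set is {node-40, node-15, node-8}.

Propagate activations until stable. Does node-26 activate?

Yes

node-15 and node-8 are on, so node-21 activates (G5).
node-21 and node-40 are on, so node-26 activates (G1).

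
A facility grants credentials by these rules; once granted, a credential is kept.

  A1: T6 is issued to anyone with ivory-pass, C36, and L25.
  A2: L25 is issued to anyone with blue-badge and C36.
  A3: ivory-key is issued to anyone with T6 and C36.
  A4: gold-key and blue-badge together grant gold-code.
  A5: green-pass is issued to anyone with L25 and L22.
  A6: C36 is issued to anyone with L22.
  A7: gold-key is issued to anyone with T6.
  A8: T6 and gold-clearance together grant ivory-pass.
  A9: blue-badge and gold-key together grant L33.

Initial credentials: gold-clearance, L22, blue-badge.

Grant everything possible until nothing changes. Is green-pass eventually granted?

Yes

Holding L22 grants C36 (A6).
Holding blue-badge and C36 grants L25 (A2).
Holding L25 and L22 grants green-pass (A5).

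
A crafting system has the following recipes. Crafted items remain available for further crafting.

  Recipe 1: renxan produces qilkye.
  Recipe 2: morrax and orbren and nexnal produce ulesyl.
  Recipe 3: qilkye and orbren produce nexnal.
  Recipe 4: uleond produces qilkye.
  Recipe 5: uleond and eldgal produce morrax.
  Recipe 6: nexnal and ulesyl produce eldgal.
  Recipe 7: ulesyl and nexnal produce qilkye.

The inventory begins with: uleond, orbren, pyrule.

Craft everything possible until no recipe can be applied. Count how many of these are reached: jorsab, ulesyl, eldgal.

0

No rule produces jorsab, and it is not given.
ulesyl would need morrax, orbren, and nexnal (Recipe 2), but morrax is never obtained.
eldgal would need nexnal and ulesyl (Recipe 6), but ulesyl is never obtained.
None of the 3 are reached.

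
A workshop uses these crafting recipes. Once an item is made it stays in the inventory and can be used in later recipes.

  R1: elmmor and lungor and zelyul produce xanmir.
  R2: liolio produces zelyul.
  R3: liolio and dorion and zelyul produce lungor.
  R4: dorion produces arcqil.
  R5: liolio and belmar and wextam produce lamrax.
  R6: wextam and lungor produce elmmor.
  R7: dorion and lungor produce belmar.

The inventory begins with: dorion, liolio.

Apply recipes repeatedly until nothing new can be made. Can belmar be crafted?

Yes

liolio → zelyul (R2).
liolio and dorion and zelyul → lungor (R3).
Using R7, dorion and lungor make belmar.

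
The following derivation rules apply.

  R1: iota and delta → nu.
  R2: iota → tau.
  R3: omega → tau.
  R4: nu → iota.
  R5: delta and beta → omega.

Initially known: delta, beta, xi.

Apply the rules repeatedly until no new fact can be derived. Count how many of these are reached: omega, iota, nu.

From delta and beta, R5 gives omega.
omega: reached.
iota would need nu (R4), but nu is never established.
nu would need iota and delta (R1), but iota is never established.
Reached: omega — 1 of the 3.

1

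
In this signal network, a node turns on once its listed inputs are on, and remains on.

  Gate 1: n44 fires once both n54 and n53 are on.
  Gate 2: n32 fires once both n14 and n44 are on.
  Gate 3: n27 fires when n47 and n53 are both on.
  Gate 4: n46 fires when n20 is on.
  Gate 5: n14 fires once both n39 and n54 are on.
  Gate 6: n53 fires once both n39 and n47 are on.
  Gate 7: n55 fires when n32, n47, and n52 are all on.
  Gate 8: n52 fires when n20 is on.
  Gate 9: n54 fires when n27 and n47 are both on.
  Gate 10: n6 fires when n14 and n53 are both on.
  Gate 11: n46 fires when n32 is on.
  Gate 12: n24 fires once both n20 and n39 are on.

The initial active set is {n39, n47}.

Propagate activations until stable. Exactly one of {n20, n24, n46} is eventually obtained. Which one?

n46

Gate 6: n39 and n47 on → n53 on.
n47 and n53 are on, so n27 fires (Gate 3).
n27 and n47 are on, so n54 fires (Gate 9).
Gate 1: n54 and n53 on → n44 on.
Gate 5: n39 and n54 on → n14 on.
n14 and n44 are on, so n32 fires (Gate 2).
Gate 11: n32 on → n46 on.
No rule produces n20, and it is not given. n24 would need n20 and n39 (Gate 12), but n20 never turns on.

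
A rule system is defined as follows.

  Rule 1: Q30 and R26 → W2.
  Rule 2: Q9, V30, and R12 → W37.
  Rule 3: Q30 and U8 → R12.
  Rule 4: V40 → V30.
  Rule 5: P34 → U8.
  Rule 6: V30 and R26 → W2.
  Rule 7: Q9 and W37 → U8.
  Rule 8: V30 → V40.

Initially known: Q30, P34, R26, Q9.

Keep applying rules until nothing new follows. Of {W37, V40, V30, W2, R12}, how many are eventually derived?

Q30 and R26 hold, so W2 follows (Rule 1).
From P34, Rule 5 gives U8.
From Q30 and U8, Rule 3 gives R12.
W37 would need Q9, V30, and R12 (Rule 2), but V30 is never established.
V40 would need V30 (Rule 8), but V30 is never established.
V30 would need V40 (Rule 4), but V40 is never established.
W2: reached.
R12: reached.
Reached: W2 and R12 — 2 of the 5.

2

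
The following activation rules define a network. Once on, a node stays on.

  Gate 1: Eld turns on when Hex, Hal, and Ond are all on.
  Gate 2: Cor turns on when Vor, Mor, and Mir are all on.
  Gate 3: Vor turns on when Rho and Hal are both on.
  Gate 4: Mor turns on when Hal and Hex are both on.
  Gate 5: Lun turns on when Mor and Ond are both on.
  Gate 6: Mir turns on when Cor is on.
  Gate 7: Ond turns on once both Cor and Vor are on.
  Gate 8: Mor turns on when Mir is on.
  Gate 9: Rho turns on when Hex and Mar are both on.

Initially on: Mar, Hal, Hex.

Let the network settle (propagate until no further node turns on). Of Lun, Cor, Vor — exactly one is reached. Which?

Hex and Mar are on, so Rho turns on (Gate 9).
Rho and Hal are on, so Vor turns on (Gate 3).
Lun would need Mor and Ond (Gate 5), but Ond never turns on. Cor would need Vor, Mor, and Mir (Gate 2), but Mir never turns on.

Vor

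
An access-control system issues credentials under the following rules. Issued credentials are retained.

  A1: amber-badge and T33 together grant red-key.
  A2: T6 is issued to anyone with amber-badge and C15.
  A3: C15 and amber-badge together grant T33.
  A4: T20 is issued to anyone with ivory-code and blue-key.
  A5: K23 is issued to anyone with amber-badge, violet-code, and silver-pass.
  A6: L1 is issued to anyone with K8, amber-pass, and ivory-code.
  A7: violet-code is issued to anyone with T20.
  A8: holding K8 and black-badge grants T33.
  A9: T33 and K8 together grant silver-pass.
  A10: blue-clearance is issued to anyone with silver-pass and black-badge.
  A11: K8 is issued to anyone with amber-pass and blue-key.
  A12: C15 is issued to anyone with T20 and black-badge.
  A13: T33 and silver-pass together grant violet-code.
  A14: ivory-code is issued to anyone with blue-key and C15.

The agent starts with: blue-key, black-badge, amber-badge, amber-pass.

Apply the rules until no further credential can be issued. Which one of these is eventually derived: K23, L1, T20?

Holding amber-pass and blue-key grants K8 (A11).
Holding K8 and black-badge grants T33 (A8).
Holding T33 and K8 grants silver-pass (A9).
Holding T33 and silver-pass grants violet-code (A13).
Holding amber-badge, violet-code, and silver-pass grants K23 (A5).
T20 would need ivory-code and blue-key (A4), but ivory-code is never granted. L1 would need K8, amber-pass, and ivory-code (A6), but ivory-code is never granted.

K23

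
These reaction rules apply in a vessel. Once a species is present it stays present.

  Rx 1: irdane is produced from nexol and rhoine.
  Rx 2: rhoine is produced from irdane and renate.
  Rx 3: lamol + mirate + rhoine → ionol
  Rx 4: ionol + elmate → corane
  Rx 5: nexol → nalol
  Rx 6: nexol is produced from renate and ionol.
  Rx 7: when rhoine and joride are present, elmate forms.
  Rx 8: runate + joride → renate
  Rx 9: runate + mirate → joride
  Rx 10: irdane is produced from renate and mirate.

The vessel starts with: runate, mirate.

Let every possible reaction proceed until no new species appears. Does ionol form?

No

ionol would need lamol, mirate, and rhoine (Rx 3), but lamol never forms.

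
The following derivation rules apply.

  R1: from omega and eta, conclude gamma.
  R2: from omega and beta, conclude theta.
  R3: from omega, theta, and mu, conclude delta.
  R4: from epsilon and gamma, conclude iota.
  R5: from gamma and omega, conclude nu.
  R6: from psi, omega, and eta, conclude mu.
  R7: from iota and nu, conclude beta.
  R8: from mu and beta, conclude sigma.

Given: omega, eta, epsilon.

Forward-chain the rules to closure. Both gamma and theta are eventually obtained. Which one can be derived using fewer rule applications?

gamma

gamma: omega and eta hold, so gamma follows (R1). [1 rule application]
theta: omega and eta hold, so gamma follows (R1). gamma and omega hold, so nu follows (R5). From epsilon and gamma, R4 gives iota. From iota and nu, R7 gives beta. From omega and beta, R2 gives theta. [5 rule applications]
gamma needs fewer.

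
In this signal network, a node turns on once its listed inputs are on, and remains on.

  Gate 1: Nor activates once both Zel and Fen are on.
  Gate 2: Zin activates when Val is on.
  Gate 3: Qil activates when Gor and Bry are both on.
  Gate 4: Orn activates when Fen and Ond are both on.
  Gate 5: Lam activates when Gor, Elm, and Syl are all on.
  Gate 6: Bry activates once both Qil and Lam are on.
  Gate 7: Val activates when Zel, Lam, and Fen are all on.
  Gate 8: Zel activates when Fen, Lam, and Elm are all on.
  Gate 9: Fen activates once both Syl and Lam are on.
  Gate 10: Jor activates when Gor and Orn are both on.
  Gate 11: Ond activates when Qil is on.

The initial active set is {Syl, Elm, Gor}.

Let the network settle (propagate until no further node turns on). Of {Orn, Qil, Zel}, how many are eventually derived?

1

Gor, Elm, and Syl are on, so Lam activates (Gate 5).
Syl and Lam are on, so Fen activates (Gate 9).
Gate 8: Fen, Lam, and Elm on → Zel on.
Orn would need Fen and Ond (Gate 4), but Ond never turns on.
Qil would need Gor and Bry (Gate 3), but Bry never turns on.
Zel: reached.
Reached: Zel — 1 of the 3.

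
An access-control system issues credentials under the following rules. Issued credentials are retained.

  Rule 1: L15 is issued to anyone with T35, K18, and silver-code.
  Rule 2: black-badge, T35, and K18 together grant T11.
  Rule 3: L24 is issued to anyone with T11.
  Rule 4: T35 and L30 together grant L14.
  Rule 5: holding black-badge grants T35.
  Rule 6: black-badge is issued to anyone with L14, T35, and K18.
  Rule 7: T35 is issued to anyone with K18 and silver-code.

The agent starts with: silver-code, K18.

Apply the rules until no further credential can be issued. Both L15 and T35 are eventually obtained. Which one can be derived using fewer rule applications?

T35

T35: Holding K18 and silver-code grants T35 (Rule 7). [1 rule application]
L15: Holding K18 and silver-code grants T35 (Rule 7). Holding T35, K18, and silver-code grants L15 (Rule 1). [2 rule applications]
T35 needs fewer.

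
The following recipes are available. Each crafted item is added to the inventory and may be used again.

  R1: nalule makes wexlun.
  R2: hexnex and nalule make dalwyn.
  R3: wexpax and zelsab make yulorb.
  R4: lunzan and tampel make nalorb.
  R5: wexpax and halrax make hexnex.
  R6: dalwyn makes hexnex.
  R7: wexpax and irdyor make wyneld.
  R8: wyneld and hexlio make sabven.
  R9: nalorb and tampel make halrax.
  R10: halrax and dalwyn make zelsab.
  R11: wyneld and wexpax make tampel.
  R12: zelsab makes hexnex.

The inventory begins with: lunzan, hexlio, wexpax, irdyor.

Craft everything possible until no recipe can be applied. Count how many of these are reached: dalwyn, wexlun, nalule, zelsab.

dalwyn would need hexnex and nalule (R2), but nalule is never obtained.
wexlun would need nalule (R1), but nalule is never obtained.
No rule produces nalule, and it is not given.
zelsab would need halrax and dalwyn (R10), but dalwyn is never obtained.
None of the 4 are reached.

0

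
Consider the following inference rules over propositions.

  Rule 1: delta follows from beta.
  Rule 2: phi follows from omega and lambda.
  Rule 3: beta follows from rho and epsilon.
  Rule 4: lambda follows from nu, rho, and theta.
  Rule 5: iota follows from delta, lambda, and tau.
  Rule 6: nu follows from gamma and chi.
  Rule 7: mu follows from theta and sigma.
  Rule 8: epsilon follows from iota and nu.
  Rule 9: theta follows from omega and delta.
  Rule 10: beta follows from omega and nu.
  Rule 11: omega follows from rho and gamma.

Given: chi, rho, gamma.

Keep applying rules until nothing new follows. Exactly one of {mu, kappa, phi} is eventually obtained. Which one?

rho and gamma hold, so omega follows (Rule 11).
From gamma and chi, Rule 6 gives nu.
omega and nu hold, so beta follows (Rule 10).
beta holds, so delta follows (Rule 1).
From omega and delta, Rule 9 gives theta.
nu, rho, and theta hold, so lambda follows (Rule 4).
From omega and lambda, Rule 2 gives phi.
No rule produces kappa, and it is not given. mu would need theta and sigma (Rule 7), but sigma is never established.

phi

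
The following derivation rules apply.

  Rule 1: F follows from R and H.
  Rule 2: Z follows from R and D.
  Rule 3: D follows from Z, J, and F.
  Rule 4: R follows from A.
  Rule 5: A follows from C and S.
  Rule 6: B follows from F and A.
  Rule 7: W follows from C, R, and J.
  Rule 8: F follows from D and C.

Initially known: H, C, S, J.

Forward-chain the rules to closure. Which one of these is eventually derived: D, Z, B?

From C and S, Rule 5 gives A.
From A, Rule 4 gives R.
From R and H, Rule 1 gives F.
From F and A, Rule 6 gives B.
Z would need R and D (Rule 2), but D is never established. D would need Z, J, and F (Rule 3), but Z is never established.

B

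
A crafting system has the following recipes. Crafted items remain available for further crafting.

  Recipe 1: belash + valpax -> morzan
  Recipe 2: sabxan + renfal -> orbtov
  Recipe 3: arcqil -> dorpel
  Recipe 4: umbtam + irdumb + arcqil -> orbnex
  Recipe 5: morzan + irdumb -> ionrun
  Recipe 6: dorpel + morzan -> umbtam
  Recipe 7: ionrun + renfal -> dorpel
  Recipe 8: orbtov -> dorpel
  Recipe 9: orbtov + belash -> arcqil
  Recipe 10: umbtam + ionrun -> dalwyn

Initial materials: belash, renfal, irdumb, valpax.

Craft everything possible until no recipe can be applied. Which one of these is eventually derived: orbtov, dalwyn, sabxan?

belash + valpax -> morzan (Recipe 1).
morzan + irdumb -> ionrun (Recipe 5).
Using Recipe 7, ionrun and renfal make dorpel.
Using Recipe 6, dorpel and morzan make umbtam.
Using Recipe 10, umbtam and ionrun make dalwyn.
No rule produces sabxan, and it is not given. orbtov would need sabxan and renfal (Recipe 2), but sabxan is never obtained.

dalwyn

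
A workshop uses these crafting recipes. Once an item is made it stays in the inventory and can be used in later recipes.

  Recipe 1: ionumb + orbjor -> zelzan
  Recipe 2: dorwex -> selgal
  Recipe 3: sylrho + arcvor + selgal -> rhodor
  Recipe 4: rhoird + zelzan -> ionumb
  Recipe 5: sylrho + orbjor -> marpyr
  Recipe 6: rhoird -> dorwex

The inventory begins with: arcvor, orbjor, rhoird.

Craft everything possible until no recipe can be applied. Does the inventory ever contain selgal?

Yes

rhoird -> dorwex (Recipe 6).
Using Recipe 2, dorwex makes selgal.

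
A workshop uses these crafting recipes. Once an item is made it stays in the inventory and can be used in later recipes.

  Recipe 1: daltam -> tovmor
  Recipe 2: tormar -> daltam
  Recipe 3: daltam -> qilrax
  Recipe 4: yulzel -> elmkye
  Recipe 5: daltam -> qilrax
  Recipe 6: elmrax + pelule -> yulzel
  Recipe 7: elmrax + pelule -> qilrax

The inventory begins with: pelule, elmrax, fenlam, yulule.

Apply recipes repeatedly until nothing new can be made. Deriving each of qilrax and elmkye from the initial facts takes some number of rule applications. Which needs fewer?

qilrax: Using Recipe 7, elmrax and pelule make qilrax. [1 rule application]
elmkye: elmrax + pelule -> yulzel (Recipe 6). Using Recipe 4, yulzel makes elmkye. [2 rule applications]
qilrax needs fewer.

qilrax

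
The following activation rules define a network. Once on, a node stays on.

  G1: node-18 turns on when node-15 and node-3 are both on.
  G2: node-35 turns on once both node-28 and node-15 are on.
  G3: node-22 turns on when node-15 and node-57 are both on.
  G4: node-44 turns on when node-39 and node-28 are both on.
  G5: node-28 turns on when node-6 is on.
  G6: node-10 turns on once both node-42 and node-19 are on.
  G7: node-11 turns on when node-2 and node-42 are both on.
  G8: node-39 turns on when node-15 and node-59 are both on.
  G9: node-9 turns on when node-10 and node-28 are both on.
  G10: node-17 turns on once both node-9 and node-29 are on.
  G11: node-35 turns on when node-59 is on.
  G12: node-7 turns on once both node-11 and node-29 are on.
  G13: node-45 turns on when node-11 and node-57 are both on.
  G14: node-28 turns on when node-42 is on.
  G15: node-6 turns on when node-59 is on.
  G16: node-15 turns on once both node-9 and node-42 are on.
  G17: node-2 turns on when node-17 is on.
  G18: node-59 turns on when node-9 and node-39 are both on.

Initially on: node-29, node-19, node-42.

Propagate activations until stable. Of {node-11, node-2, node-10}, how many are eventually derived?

3

G14: node-42 on → node-28 on.
node-42 and node-19 are on, so node-10 turns on (G6).
G9: node-10 and node-28 on → node-9 on.
node-9 and node-29 are on, so node-17 turns on (G10).
node-17 is on, so node-2 turns on (G17).
node-2 and node-42 are on, so node-11 turns on (G7).
node-11: reached.
node-2: reached.
node-10: reached.
All 3 are reached.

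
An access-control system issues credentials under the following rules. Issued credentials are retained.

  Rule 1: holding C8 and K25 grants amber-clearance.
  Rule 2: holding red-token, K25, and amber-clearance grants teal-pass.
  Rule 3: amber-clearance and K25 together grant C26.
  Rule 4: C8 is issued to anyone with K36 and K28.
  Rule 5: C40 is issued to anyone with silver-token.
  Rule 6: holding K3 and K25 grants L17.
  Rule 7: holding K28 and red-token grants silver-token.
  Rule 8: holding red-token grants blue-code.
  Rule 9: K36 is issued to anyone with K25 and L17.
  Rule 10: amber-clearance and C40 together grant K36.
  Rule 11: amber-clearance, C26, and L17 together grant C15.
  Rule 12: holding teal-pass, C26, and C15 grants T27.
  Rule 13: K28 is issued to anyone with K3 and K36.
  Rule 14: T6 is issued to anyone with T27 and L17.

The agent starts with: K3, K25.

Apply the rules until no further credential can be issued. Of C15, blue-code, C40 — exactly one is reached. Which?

Holding K3 and K25 grants L17 (Rule 6).
Holding K25 and L17 grants K36 (Rule 9).
Holding K3 and K36 grants K28 (Rule 13).
Holding K36 and K28 grants C8 (Rule 4).
Holding C8 and K25 grants amber-clearance (Rule 1).
Holding amber-clearance and K25 grants C26 (Rule 3).
Holding amber-clearance, C26, and L17 grants C15 (Rule 11).
blue-code would need red-token (Rule 8), but red-token is never granted. C40 would need silver-token (Rule 5), but silver-token is never granted.

C15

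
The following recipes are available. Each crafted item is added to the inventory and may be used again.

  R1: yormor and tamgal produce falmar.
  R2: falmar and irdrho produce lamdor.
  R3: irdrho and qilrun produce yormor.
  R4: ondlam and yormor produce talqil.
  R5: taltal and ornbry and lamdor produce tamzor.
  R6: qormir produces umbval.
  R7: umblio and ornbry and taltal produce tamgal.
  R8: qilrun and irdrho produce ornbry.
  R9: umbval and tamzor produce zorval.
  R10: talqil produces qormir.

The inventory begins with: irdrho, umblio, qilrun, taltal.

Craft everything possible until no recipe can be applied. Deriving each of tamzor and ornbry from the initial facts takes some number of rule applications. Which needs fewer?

ornbry

ornbry: qilrun and irdrho → ornbry (R8). [1 rule application]
tamzor: qilrun and irdrho → ornbry (R8). irdrho and qilrun → yormor (R3). Using R7, umblio, ornbry, and taltal make tamgal. yormor and tamgal → falmar (R1). Using R2, falmar and irdrho make lamdor. Using R5, taltal, ornbry, and lamdor make tamzor. [6 rule applications]
ornbry needs fewer.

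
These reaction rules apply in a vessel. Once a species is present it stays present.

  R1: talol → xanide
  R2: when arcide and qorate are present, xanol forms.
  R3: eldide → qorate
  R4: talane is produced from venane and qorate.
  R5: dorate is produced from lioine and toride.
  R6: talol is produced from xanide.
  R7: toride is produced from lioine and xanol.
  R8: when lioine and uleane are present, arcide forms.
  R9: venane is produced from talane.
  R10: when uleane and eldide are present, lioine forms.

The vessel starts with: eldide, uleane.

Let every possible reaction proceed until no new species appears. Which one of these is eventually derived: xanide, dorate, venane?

eldide present → qorate forms (R3).
uleane and eldide present → lioine forms (R10).
lioine and uleane present → arcide forms (R8).
arcide and qorate present → xanol forms (R2).
lioine and xanol present → toride forms (R7).
lioine and toride present → dorate forms (R5).
venane would need talane (R9), but talane never forms. xanide would need talol (R1), but talol never forms.

dorate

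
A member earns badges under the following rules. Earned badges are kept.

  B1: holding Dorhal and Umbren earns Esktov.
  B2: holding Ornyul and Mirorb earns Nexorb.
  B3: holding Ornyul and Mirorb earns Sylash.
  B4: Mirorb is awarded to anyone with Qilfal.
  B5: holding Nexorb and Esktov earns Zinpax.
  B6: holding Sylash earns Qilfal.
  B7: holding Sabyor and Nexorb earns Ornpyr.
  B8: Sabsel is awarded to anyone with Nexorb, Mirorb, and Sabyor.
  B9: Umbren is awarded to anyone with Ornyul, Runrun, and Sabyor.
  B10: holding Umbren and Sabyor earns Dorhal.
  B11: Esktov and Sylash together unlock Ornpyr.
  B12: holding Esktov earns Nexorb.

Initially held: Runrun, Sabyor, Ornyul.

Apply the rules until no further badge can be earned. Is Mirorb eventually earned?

Mirorb would need Qilfal (B4), but Qilfal is never earned.

No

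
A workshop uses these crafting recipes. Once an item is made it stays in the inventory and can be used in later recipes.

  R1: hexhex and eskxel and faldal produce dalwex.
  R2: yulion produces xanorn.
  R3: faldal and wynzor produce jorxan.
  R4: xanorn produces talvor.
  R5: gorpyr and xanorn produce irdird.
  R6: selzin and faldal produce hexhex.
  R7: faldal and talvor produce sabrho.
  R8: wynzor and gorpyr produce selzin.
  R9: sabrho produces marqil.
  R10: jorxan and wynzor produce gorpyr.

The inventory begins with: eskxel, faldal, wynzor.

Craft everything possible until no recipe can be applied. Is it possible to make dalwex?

Yes

faldal and wynzor → jorxan (R3).
jorxan and wynzor → gorpyr (R10).
Using R8, wynzor and gorpyr make selzin.
Using R6, selzin and faldal make hexhex.
hexhex and eskxel and faldal → dalwex (R1).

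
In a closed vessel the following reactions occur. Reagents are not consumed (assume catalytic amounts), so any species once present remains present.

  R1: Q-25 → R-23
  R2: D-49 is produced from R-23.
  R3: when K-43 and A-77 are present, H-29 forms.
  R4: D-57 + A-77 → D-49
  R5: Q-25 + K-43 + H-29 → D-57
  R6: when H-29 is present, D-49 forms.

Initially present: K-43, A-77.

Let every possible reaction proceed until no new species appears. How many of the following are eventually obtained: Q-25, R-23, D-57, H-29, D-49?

2

K-43 and A-77 present → H-29 forms (R3).
H-29 present → D-49 forms (R6).
No rule produces Q-25, and it is not given.
R-23 would need Q-25 (R1), but Q-25 never forms.
D-57 would need Q-25, K-43, and H-29 (R5), but Q-25 never forms.
H-29: reached.
D-49: reached.
Reached: H-29 and D-49 — 2 of the 5.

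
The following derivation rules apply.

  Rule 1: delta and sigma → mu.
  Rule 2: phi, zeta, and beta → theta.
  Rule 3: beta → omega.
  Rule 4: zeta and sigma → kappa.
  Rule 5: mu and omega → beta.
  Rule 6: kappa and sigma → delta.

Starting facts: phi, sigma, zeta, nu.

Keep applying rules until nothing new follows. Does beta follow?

No

beta would need mu and omega (Rule 5), but omega is never established.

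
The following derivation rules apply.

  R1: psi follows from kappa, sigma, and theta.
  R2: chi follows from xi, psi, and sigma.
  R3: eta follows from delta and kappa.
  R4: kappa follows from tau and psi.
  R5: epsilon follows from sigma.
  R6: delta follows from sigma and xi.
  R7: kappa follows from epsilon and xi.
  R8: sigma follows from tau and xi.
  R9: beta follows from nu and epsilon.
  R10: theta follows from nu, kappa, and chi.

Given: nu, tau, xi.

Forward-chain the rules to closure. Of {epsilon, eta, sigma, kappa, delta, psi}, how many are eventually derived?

5

tau and xi hold, so sigma follows (R8).
From sigma, R5 gives epsilon.
sigma and xi hold, so delta follows (R6).
From epsilon and xi, R7 gives kappa.
delta and kappa hold, so eta follows (R3).
epsilon: reached.
eta: reached.
sigma: reached.
kappa: reached.
delta: reached.
psi would need kappa, sigma, and theta (R1), but theta is never established.
Reached: epsilon, eta, sigma, kappa, and delta — 5 of the 6.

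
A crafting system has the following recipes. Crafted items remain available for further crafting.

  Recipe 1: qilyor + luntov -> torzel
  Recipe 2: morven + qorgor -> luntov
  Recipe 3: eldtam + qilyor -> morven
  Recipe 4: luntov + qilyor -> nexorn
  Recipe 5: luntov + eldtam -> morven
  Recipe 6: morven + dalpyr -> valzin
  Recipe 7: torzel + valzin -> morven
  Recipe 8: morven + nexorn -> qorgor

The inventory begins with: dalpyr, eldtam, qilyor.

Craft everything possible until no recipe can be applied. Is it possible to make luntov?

luntov would need morven and qorgor (Recipe 2), but qorgor is never obtained.

No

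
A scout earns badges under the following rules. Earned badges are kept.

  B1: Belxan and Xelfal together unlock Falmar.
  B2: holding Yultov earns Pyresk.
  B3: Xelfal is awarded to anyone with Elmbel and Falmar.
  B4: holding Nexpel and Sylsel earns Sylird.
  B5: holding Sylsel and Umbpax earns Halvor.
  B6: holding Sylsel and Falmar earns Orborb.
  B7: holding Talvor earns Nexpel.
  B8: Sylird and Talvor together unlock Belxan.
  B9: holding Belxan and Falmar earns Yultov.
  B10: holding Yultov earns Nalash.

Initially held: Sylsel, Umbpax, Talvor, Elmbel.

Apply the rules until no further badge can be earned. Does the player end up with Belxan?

With Talvor, Nexpel is earned (B7).
With Nexpel and Sylsel, Sylird is earned (B4).
With Sylird and Talvor, Belxan is earned (B8).

Yes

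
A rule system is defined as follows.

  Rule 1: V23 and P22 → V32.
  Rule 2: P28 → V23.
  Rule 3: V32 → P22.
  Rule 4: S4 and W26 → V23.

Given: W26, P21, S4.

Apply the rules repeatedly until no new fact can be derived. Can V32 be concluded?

No

V32 would need V23 and P22 (Rule 1), but P22 is never established.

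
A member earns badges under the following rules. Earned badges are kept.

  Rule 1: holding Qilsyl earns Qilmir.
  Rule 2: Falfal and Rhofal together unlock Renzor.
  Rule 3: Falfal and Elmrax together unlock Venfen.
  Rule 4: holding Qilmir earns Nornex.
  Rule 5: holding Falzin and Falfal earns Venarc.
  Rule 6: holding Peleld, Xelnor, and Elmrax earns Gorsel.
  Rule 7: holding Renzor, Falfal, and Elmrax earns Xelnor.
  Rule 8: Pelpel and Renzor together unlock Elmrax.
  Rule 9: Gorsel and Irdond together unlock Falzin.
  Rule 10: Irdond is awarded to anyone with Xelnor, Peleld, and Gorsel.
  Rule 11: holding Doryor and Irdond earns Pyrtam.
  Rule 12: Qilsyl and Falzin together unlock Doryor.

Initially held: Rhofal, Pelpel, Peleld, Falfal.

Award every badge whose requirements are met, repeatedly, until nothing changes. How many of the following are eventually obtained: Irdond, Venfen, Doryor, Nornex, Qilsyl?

With Falfal and Rhofal, Renzor is earned (Rule 2).
With Pelpel and Renzor, Elmrax is earned (Rule 8).
With Falfal and Elmrax, Venfen is earned (Rule 3).
With Renzor, Falfal, and Elmrax, Xelnor is earned (Rule 7).
With Peleld, Xelnor, and Elmrax, Gorsel is earned (Rule 6).
With Xelnor, Peleld, and Gorsel, Irdond is earned (Rule 10).
Irdond: reached.
Venfen: reached.
Doryor would need Qilsyl and Falzin (Rule 12), but Qilsyl is never earned.
Nornex would need Qilmir (Rule 4), but Qilmir is never earned.
No rule produces Qilsyl, and it is not given.
Reached: Irdond and Venfen — 2 of the 5.

2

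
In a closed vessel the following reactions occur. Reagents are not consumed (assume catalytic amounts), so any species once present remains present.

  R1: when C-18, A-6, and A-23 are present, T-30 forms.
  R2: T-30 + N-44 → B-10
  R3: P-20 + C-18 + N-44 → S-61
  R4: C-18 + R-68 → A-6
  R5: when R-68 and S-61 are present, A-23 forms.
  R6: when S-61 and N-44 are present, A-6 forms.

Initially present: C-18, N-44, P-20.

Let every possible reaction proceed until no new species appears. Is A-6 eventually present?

P-20, C-18, and N-44 present → S-61 forms (R3).
S-61 and N-44 present → A-6 forms (R6).

Yes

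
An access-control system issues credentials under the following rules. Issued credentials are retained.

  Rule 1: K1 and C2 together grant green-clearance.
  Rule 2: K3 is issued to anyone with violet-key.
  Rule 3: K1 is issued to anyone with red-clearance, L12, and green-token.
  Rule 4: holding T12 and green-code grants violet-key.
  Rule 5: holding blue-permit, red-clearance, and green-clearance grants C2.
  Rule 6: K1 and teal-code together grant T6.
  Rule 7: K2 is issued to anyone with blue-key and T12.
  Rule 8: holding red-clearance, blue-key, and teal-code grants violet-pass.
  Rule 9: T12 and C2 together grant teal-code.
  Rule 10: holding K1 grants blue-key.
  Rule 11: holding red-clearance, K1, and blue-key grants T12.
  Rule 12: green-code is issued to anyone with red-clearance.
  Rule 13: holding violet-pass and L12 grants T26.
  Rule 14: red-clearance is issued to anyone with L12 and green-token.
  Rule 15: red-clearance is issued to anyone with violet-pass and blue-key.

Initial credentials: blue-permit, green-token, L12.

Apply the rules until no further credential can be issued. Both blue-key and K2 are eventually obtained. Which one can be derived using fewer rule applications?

blue-key

blue-key: Holding L12 and green-token grants red-clearance (Rule 14). Holding red-clearance, L12, and green-token grants K1 (Rule 3). Holding K1 grants blue-key (Rule 10). [3 rule applications]
K2: Holding L12 and green-token grants red-clearance (Rule 14). Holding red-clearance, L12, and green-token grants K1 (Rule 3). Holding K1 grants blue-key (Rule 10). Holding red-clearance, K1, and blue-key grants T12 (Rule 11). Holding blue-key and T12 grants K2 (Rule 7). [5 rule applications]
blue-key needs fewer.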